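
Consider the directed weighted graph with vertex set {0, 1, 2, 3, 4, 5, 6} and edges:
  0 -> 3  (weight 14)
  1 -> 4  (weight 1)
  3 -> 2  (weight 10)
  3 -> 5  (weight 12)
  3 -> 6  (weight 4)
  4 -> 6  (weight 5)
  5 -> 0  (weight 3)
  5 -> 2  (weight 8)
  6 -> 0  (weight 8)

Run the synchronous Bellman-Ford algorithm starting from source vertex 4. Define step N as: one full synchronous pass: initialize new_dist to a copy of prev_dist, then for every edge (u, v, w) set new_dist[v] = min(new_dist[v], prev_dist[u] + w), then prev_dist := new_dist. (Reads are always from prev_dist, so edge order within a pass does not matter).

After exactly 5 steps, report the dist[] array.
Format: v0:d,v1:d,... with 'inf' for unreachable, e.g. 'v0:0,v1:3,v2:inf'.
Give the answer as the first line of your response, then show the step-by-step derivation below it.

v0:13,v1:inf,v2:37,v3:27,v4:0,v5:39,v6:5

step 1: dist = v0:inf,v1:inf,v2:inf,v3:inf,v4:0,v5:inf,v6:5
step 2: dist = v0:13,v1:inf,v2:inf,v3:inf,v4:0,v5:inf,v6:5
step 3: dist = v0:13,v1:inf,v2:inf,v3:27,v4:0,v5:inf,v6:5
step 4: dist = v0:13,v1:inf,v2:37,v3:27,v4:0,v5:39,v6:5
step 5: dist = v0:13,v1:inf,v2:37,v3:27,v4:0,v5:39,v6:5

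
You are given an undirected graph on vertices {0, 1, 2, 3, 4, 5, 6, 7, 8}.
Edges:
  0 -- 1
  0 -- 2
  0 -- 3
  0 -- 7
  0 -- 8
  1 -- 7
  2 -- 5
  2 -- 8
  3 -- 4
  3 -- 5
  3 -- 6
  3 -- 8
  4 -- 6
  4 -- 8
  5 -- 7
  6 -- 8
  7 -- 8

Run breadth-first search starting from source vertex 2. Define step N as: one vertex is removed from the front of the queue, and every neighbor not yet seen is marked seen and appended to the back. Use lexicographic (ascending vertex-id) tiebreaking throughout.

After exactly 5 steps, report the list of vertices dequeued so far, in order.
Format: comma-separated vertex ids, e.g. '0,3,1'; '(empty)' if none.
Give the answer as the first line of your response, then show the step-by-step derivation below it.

2,0,5,8,1

step 1: dequeue 2; queue=[0,5,8]; order=2
step 2: dequeue 0; queue=[5,8,1,3,7]; order=2,0
step 3: dequeue 5; queue=[8,1,3,7]; order=2,0,5
step 4: dequeue 8; queue=[1,3,7,4,6]; order=2,0,5,8
step 5: dequeue 1; queue=[3,7,4,6]; order=2,0,5,8,1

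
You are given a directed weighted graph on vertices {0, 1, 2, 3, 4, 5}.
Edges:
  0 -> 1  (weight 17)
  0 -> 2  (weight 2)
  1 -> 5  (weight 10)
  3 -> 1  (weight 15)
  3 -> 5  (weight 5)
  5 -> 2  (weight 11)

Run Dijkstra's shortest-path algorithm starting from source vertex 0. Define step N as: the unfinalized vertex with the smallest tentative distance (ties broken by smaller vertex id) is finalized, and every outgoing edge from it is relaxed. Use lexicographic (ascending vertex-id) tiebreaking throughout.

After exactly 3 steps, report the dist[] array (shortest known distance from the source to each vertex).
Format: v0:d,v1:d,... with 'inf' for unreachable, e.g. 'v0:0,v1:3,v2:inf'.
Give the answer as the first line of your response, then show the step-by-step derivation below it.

v0:0,v1:17,v2:2,v3:inf,v4:inf,v5:27

step 1: dist = v0:0,v1:17,v2:2,v3:inf,v4:inf,v5:inf
step 2: dist = v0:0,v1:17,v2:2,v3:inf,v4:inf,v5:inf
step 3: dist = v0:0,v1:17,v2:2,v3:inf,v4:inf,v5:27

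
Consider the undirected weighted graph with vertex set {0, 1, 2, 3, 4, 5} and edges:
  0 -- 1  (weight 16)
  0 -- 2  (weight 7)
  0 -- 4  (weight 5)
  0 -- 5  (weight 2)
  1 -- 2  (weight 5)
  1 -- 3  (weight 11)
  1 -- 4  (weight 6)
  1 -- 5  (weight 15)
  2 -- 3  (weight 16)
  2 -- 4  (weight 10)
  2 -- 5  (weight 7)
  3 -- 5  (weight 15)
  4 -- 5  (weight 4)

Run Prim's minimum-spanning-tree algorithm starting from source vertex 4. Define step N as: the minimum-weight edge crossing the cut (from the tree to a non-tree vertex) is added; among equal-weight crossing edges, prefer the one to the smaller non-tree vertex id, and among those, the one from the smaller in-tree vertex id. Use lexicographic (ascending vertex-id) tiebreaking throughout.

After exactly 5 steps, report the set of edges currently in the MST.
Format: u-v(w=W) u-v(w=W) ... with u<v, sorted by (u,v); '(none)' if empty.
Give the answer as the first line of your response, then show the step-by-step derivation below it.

0-5(w=2) 1-2(w=5) 1-3(w=11) 1-4(w=6) 4-5(w=4)

step 1: add edge 4-5 (w=4); MST = {4-5(w=4)}
step 2: add edge 0-5 (w=2); MST = {0-5(w=2) 4-5(w=4)}
step 3: add edge 1-4 (w=6); MST = {0-5(w=2) 1-4(w=6) 4-5(w=4)}
step 4: add edge 1-2 (w=5); MST = {0-5(w=2) 1-2(w=5) 1-4(w=6) 4-5(w=4)}
step 5: add edge 1-3 (w=11); MST = {0-5(w=2) 1-2(w=5) 1-3(w=11) 1-4(w=6) 4-5(w=4)}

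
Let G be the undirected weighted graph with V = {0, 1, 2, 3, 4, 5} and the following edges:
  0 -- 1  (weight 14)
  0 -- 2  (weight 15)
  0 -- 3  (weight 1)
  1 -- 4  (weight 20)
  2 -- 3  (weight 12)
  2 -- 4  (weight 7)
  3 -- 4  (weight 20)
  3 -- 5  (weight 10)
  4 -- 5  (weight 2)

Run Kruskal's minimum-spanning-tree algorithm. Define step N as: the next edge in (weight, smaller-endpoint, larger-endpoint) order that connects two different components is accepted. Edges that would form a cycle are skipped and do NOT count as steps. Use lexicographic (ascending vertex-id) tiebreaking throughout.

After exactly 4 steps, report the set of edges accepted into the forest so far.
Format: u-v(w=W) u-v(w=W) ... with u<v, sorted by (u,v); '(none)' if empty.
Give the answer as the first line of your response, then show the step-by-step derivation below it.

0-3(w=1) 2-4(w=7) 3-5(w=10) 4-5(w=2)

step 1: add edge 0-3 (w=1); MST = {0-3(w=1)}
step 2: add edge 4-5 (w=2); MST = {0-3(w=1) 4-5(w=2)}
step 3: add edge 2-4 (w=7); MST = {0-3(w=1) 2-4(w=7) 4-5(w=2)}
step 4: add edge 3-5 (w=10); MST = {0-3(w=1) 2-4(w=7) 3-5(w=10) 4-5(w=2)}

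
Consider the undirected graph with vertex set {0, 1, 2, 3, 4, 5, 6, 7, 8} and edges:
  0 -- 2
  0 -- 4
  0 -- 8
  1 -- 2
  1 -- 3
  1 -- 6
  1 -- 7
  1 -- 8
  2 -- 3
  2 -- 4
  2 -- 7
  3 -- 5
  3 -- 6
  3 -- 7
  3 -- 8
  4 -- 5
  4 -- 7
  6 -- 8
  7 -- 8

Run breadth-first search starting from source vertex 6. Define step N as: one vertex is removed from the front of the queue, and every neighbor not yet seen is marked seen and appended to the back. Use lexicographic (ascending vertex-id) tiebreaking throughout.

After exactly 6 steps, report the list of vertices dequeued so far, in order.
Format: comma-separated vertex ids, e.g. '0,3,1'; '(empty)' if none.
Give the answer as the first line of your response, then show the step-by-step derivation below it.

6,1,3,8,2,7

step 1: dequeue 6; queue=[1,3,8]; order=6
step 2: dequeue 1; queue=[3,8,2,7]; order=6,1
step 3: dequeue 3; queue=[8,2,7,5]; order=6,1,3
step 4: dequeue 8; queue=[2,7,5,0]; order=6,1,3,8
step 5: dequeue 2; queue=[7,5,0,4]; order=6,1,3,8,2
step 6: dequeue 7; queue=[5,0,4]; order=6,1,3,8,2,7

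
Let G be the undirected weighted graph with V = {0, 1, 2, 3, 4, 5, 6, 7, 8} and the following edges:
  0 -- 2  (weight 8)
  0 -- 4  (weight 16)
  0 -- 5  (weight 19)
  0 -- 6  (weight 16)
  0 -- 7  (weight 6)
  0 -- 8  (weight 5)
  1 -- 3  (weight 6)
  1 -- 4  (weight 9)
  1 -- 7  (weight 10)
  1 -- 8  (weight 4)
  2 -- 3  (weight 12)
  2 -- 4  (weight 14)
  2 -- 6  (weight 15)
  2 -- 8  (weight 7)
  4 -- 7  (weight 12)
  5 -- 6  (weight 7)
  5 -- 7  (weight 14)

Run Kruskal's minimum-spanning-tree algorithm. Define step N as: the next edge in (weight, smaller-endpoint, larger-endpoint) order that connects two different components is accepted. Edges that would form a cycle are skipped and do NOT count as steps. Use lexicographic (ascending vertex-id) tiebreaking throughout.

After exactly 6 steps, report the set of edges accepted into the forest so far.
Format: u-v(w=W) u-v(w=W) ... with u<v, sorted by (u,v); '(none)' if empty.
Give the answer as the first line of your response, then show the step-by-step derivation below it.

0-7(w=6) 0-8(w=5) 1-3(w=6) 1-8(w=4) 2-8(w=7) 5-6(w=7)

step 1: add edge 1-8 (w=4); MST = {1-8(w=4)}
step 2: add edge 0-8 (w=5); MST = {0-8(w=5) 1-8(w=4)}
step 3: add edge 0-7 (w=6); MST = {0-7(w=6) 0-8(w=5) 1-8(w=4)}
step 4: add edge 1-3 (w=6); MST = {0-7(w=6) 0-8(w=5) 1-3(w=6) 1-8(w=4)}
step 5: add edge 2-8 (w=7); MST = {0-7(w=6) 0-8(w=5) 1-3(w=6) 1-8(w=4) 2-8(w=7)}
step 6: add edge 5-6 (w=7); MST = {0-7(w=6) 0-8(w=5) 1-3(w=6) 1-8(w=4) 2-8(w=7) 5-6(w=7)}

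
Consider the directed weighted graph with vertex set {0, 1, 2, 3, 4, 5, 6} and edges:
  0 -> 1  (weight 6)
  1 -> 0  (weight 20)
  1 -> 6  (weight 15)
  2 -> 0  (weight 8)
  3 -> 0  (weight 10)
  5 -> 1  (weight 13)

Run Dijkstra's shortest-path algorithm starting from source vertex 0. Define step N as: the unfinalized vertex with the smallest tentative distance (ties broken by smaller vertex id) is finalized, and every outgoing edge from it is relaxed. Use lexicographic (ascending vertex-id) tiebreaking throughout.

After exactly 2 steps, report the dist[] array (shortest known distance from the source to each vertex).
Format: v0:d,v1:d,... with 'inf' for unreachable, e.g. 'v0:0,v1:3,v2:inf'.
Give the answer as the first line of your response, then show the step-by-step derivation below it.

v0:0,v1:6,v2:inf,v3:inf,v4:inf,v5:inf,v6:21

step 1: dist = v0:0,v1:6,v2:inf,v3:inf,v4:inf,v5:inf,v6:inf
step 2: dist = v0:0,v1:6,v2:inf,v3:inf,v4:inf,v5:inf,v6:21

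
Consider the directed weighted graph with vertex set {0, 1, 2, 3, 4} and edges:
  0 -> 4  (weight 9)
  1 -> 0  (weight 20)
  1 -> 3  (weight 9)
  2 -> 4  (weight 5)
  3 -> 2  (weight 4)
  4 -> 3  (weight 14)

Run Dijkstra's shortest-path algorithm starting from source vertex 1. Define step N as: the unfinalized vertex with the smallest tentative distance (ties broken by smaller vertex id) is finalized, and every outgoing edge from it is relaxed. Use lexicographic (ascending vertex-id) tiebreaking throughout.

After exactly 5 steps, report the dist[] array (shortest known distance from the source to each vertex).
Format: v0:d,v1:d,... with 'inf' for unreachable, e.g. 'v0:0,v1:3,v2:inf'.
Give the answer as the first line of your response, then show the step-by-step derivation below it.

v0:20,v1:0,v2:13,v3:9,v4:18

step 1: dist = v0:20,v1:0,v2:inf,v3:9,v4:inf
step 2: dist = v0:20,v1:0,v2:13,v3:9,v4:inf
step 3: dist = v0:20,v1:0,v2:13,v3:9,v4:18
step 4: dist = v0:20,v1:0,v2:13,v3:9,v4:18
step 5: dist = v0:20,v1:0,v2:13,v3:9,v4:18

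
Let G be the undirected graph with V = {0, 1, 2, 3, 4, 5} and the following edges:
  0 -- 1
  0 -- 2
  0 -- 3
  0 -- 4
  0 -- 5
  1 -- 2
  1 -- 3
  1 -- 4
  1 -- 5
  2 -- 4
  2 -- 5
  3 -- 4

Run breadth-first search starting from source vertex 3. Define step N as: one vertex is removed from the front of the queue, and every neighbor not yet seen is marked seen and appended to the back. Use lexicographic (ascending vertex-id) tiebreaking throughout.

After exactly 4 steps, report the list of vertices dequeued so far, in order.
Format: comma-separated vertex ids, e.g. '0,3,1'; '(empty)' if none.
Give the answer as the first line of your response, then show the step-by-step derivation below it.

3,0,1,4

step 1: dequeue 3; queue=[0,1,4]; order=3
step 2: dequeue 0; queue=[1,4,2,5]; order=3,0
step 3: dequeue 1; queue=[4,2,5]; order=3,0,1
step 4: dequeue 4; queue=[2,5]; order=3,0,1,4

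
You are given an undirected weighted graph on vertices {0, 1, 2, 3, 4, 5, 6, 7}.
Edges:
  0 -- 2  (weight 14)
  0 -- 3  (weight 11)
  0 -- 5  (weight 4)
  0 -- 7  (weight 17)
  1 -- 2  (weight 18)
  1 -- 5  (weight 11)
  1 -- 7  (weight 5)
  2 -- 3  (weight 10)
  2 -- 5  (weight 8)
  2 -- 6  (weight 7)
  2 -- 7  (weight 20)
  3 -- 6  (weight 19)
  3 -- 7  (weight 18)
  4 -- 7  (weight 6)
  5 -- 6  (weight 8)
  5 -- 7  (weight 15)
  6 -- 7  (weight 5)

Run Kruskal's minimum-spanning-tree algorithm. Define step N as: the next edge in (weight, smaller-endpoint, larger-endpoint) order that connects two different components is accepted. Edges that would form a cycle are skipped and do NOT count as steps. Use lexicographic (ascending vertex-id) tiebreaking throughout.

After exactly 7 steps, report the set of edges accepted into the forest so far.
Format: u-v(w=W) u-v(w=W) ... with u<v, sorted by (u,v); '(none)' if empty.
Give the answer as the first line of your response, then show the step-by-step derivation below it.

0-5(w=4) 1-7(w=5) 2-3(w=10) 2-5(w=8) 2-6(w=7) 4-7(w=6) 6-7(w=5)

step 1: add edge 0-5 (w=4); MST = {0-5(w=4)}
step 2: add edge 1-7 (w=5); MST = {0-5(w=4) 1-7(w=5)}
step 3: add edge 6-7 (w=5); MST = {0-5(w=4) 1-7(w=5) 6-7(w=5)}
step 4: add edge 4-7 (w=6); MST = {0-5(w=4) 1-7(w=5) 4-7(w=6) 6-7(w=5)}
step 5: add edge 2-6 (w=7); MST = {0-5(w=4) 1-7(w=5) 2-6(w=7) 4-7(w=6) 6-7(w=5)}
step 6: add edge 2-5 (w=8); MST = {0-5(w=4) 1-7(w=5) 2-5(w=8) 2-6(w=7) 4-7(w=6) 6-7(w=5)}
step 7: add edge 2-3 (w=10); MST = {0-5(w=4) 1-7(w=5) 2-3(w=10) 2-5(w=8) 2-6(w=7) 4-7(w=6) 6-7(w=5)}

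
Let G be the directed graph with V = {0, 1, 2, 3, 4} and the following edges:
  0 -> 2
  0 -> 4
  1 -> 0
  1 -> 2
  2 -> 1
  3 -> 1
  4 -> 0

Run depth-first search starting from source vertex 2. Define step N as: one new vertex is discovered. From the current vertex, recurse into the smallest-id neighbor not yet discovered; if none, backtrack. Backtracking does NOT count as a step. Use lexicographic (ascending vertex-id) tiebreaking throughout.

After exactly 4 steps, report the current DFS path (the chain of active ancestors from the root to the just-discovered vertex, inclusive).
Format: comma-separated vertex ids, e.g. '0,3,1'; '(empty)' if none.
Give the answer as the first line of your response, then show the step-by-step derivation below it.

2,1,0,4

step 1: discover 2; path=2; order=2
step 2: discover 1; path=2>1; order=2,1
step 3: discover 0; path=2>1>0; order=2,1,0
step 4: discover 4; path=2>1>0>4; order=2,1,0,4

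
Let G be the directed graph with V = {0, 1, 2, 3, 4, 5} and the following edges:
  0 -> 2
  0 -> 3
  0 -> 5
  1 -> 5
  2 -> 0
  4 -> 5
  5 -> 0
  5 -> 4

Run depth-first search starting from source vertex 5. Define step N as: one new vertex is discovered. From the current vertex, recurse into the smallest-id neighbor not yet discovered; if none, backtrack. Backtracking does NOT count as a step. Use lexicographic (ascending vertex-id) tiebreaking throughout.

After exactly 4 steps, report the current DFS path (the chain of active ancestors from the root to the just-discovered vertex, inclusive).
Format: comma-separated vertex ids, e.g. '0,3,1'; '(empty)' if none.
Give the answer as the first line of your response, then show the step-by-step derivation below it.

5,0,3

step 1: discover 5; path=5; order=5
step 2: discover 0; path=5>0; order=5,0
step 3: discover 2; path=5>0>2; order=5,0,2
step 4: discover 3; path=5>0>3; order=5,0,2,3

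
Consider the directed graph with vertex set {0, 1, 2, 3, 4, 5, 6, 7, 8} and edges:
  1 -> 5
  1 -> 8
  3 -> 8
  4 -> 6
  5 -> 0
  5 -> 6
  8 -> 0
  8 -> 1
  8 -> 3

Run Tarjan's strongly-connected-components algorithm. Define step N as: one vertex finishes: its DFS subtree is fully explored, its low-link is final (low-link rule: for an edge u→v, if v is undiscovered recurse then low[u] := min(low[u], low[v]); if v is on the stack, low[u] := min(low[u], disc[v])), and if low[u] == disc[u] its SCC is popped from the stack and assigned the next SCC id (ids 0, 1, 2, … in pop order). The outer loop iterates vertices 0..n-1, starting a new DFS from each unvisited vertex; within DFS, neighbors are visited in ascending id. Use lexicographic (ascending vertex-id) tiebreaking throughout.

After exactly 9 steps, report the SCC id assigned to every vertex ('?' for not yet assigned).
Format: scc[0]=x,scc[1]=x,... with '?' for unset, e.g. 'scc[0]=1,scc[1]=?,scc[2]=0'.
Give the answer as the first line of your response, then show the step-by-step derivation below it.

scc[0]=0,scc[1]=3,scc[2]=4,scc[3]=3,scc[4]=5,scc[5]=2,scc[6]=1,scc[7]=6,scc[8]=3

step 1: low=(low[0]=0,low[1]=?,low[2]=?,low[3]=?,low[4]=?,low[5]=?,low[6]=?,low[7]=?,low[8]=?); scc=(scc[0]=0,scc[1]=?,scc[2]=?,scc[3]=?,scc[4]=?,scc[5]=?,scc[6]=?,scc[7]=?,scc[8]=?)
step 2: low=(low[0]=0,low[1]=1,low[2]=?,low[3]=?,low[4]=?,low[5]=2,low[6]=3,low[7]=?,low[8]=?); scc=(scc[0]=0,scc[1]=?,scc[2]=?,scc[3]=?,scc[4]=?,scc[5]=?,scc[6]=1,scc[7]=?,scc[8]=?)
step 3: low=(low[0]=0,low[1]=1,low[2]=?,low[3]=?,low[4]=?,low[5]=2,low[6]=3,low[7]=?,low[8]=?); scc=(scc[0]=0,scc[1]=?,scc[2]=?,scc[3]=?,scc[4]=?,scc[5]=2,scc[6]=1,scc[7]=?,scc[8]=?)
step 4: low=(low[0]=0,low[1]=1,low[2]=?,low[3]=4,low[4]=?,low[5]=2,low[6]=3,low[7]=?,low[8]=1); scc=(scc[0]=0,scc[1]=?,scc[2]=?,scc[3]=?,scc[4]=?,scc[5]=2,scc[6]=1,scc[7]=?,scc[8]=?)
step 5: low=(low[0]=0,low[1]=1,low[2]=?,low[3]=4,low[4]=?,low[5]=2,low[6]=3,low[7]=?,low[8]=1); scc=(scc[0]=0,scc[1]=?,scc[2]=?,scc[3]=?,scc[4]=?,scc[5]=2,scc[6]=1,scc[7]=?,scc[8]=?)
step 6: low=(low[0]=0,low[1]=1,low[2]=?,low[3]=4,low[4]=?,low[5]=2,low[6]=3,low[7]=?,low[8]=1); scc=(scc[0]=0,scc[1]=3,scc[2]=?,scc[3]=3,scc[4]=?,scc[5]=2,scc[6]=1,scc[7]=?,scc[8]=3)
step 7: low=(low[0]=0,low[1]=1,low[2]=6,low[3]=4,low[4]=?,low[5]=2,low[6]=3,low[7]=?,low[8]=1); scc=(scc[0]=0,scc[1]=3,scc[2]=4,scc[3]=3,scc[4]=?,scc[5]=2,scc[6]=1,scc[7]=?,scc[8]=3)
step 8: low=(low[0]=0,low[1]=1,low[2]=6,low[3]=4,low[4]=7,low[5]=2,low[6]=3,low[7]=?,low[8]=1); scc=(scc[0]=0,scc[1]=3,scc[2]=4,scc[3]=3,scc[4]=5,scc[5]=2,scc[6]=1,scc[7]=?,scc[8]=3)
step 9: low=(low[0]=0,low[1]=1,low[2]=6,low[3]=4,low[4]=7,low[5]=2,low[6]=3,low[7]=8,low[8]=1); scc=(scc[0]=0,scc[1]=3,scc[2]=4,scc[3]=3,scc[4]=5,scc[5]=2,scc[6]=1,scc[7]=6,scc[8]=3)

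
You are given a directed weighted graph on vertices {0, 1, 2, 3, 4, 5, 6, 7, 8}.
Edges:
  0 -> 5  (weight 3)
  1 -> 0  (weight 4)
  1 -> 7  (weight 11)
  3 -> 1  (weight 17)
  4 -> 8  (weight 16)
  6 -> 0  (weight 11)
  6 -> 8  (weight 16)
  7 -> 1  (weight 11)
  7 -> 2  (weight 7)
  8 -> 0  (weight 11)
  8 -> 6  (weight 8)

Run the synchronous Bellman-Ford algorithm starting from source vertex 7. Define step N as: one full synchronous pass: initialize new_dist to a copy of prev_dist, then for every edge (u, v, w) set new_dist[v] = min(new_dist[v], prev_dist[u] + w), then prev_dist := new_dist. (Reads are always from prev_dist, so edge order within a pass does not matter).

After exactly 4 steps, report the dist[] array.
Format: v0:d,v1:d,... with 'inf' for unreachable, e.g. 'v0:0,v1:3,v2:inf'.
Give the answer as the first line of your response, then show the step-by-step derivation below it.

v0:15,v1:11,v2:7,v3:inf,v4:inf,v5:18,v6:inf,v7:0,v8:inf

step 1: dist = v0:inf,v1:11,v2:7,v3:inf,v4:inf,v5:inf,v6:inf,v7:0,v8:inf
step 2: dist = v0:15,v1:11,v2:7,v3:inf,v4:inf,v5:inf,v6:inf,v7:0,v8:inf
step 3: dist = v0:15,v1:11,v2:7,v3:inf,v4:inf,v5:18,v6:inf,v7:0,v8:inf
step 4: dist = v0:15,v1:11,v2:7,v3:inf,v4:inf,v5:18,v6:inf,v7:0,v8:inf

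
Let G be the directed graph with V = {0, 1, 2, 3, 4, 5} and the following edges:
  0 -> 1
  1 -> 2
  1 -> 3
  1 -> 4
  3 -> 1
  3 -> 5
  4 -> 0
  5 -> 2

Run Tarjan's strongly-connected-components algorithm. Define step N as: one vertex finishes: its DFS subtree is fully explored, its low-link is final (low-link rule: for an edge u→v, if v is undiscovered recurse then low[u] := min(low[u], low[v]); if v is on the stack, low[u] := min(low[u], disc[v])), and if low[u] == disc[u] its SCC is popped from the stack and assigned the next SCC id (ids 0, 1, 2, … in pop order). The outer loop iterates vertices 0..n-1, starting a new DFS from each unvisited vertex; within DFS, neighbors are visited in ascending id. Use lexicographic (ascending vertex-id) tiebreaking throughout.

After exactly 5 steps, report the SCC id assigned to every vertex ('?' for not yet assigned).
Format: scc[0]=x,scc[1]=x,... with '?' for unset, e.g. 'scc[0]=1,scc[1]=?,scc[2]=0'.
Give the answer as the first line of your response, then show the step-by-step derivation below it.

scc[0]=?,scc[1]=?,scc[2]=0,scc[3]=?,scc[4]=?,scc[5]=1

step 1: low=(low[0]=0,low[1]=1,low[2]=2,low[3]=?,low[4]=?,low[5]=?); scc=(scc[0]=?,scc[1]=?,scc[2]=0,scc[3]=?,scc[4]=?,scc[5]=?)
step 2: low=(low[0]=0,low[1]=1,low[2]=2,low[3]=1,low[4]=?,low[5]=4); scc=(scc[0]=?,scc[1]=?,scc[2]=0,scc[3]=?,scc[4]=?,scc[5]=1)
step 3: low=(low[0]=0,low[1]=1,low[2]=2,low[3]=1,low[4]=?,low[5]=4); scc=(scc[0]=?,scc[1]=?,scc[2]=0,scc[3]=?,scc[4]=?,scc[5]=1)
step 4: low=(low[0]=0,low[1]=1,low[2]=2,low[3]=1,low[4]=0,low[5]=4); scc=(scc[0]=?,scc[1]=?,scc[2]=0,scc[3]=?,scc[4]=?,scc[5]=1)
step 5: low=(low[0]=0,low[1]=0,low[2]=2,low[3]=1,low[4]=0,low[5]=4); scc=(scc[0]=?,scc[1]=?,scc[2]=0,scc[3]=?,scc[4]=?,scc[5]=1)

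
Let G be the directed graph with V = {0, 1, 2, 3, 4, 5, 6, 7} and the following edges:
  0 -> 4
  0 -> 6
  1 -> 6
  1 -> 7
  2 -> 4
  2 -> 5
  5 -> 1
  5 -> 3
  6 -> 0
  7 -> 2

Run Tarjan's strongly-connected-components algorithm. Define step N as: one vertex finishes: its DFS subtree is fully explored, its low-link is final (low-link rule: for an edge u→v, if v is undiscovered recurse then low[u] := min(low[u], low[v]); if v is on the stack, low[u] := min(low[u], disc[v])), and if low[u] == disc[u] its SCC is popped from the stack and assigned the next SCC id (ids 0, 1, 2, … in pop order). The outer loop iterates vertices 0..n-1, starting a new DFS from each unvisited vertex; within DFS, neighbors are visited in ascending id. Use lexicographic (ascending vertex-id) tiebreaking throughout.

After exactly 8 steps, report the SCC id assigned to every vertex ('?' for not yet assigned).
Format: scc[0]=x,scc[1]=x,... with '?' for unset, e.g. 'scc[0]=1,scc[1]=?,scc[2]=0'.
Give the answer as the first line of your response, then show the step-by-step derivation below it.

scc[0]=1,scc[1]=3,scc[2]=3,scc[3]=2,scc[4]=0,scc[5]=3,scc[6]=1,scc[7]=3

step 1: low=(low[0]=0,low[1]=?,low[2]=?,low[3]=?,low[4]=1,low[5]=?,low[6]=?,low[7]=?); scc=(scc[0]=?,scc[1]=?,scc[2]=?,scc[3]=?,scc[4]=0,scc[5]=?,scc[6]=?,scc[7]=?)
step 2: low=(low[0]=0,low[1]=?,low[2]=?,low[3]=?,low[4]=1,low[5]=?,low[6]=0,low[7]=?); scc=(scc[0]=?,scc[1]=?,scc[2]=?,scc[3]=?,scc[4]=0,scc[5]=?,scc[6]=?,scc[7]=?)
step 3: low=(low[0]=0,low[1]=?,low[2]=?,low[3]=?,low[4]=1,low[5]=?,low[6]=0,low[7]=?); scc=(scc[0]=1,scc[1]=?,scc[2]=?,scc[3]=?,scc[4]=0,scc[5]=?,scc[6]=1,scc[7]=?)
step 4: low=(low[0]=0,low[1]=3,low[2]=5,low[3]=7,low[4]=1,low[5]=3,low[6]=0,low[7]=4); scc=(scc[0]=1,scc[1]=?,scc[2]=?,scc[3]=2,scc[4]=0,scc[5]=?,scc[6]=1,scc[7]=?)
step 5: low=(low[0]=0,low[1]=3,low[2]=5,low[3]=7,low[4]=1,low[5]=3,low[6]=0,low[7]=4); scc=(scc[0]=1,scc[1]=?,scc[2]=?,scc[3]=2,scc[4]=0,scc[5]=?,scc[6]=1,scc[7]=?)
step 6: low=(low[0]=0,low[1]=3,low[2]=3,low[3]=7,low[4]=1,low[5]=3,low[6]=0,low[7]=4); scc=(scc[0]=1,scc[1]=?,scc[2]=?,scc[3]=2,scc[4]=0,scc[5]=?,scc[6]=1,scc[7]=?)
step 7: low=(low[0]=0,low[1]=3,low[2]=3,low[3]=7,low[4]=1,low[5]=3,low[6]=0,low[7]=3); scc=(scc[0]=1,scc[1]=?,scc[2]=?,scc[3]=2,scc[4]=0,scc[5]=?,scc[6]=1,scc[7]=?)
step 8: low=(low[0]=0,low[1]=3,low[2]=3,low[3]=7,low[4]=1,low[5]=3,low[6]=0,low[7]=3); scc=(scc[0]=1,scc[1]=3,scc[2]=3,scc[3]=2,scc[4]=0,scc[5]=3,scc[6]=1,scc[7]=3)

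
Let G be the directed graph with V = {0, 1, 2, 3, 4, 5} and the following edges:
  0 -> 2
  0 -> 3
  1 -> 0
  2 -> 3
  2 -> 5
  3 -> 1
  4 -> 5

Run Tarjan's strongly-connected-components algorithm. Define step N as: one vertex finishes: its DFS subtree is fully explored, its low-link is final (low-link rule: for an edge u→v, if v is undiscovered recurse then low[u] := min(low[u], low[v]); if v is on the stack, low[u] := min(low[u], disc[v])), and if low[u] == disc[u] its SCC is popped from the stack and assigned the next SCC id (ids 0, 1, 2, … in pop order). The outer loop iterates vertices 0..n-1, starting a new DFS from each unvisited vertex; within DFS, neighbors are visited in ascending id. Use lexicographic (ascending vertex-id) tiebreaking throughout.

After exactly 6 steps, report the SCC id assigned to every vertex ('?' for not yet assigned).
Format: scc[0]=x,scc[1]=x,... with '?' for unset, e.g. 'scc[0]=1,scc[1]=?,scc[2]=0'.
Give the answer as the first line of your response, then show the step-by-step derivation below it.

scc[0]=1,scc[1]=1,scc[2]=1,scc[3]=1,scc[4]=2,scc[5]=0

step 1: low=(low[0]=0,low[1]=0,low[2]=1,low[3]=2,low[4]=?,low[5]=?); scc=(scc[0]=?,scc[1]=?,scc[2]=?,scc[3]=?,scc[4]=?,scc[5]=?)
step 2: low=(low[0]=0,low[1]=0,low[2]=1,low[3]=0,low[4]=?,low[5]=?); scc=(scc[0]=?,scc[1]=?,scc[2]=?,scc[3]=?,scc[4]=?,scc[5]=?)
step 3: low=(low[0]=0,low[1]=0,low[2]=0,low[3]=0,low[4]=?,low[5]=4); scc=(scc[0]=?,scc[1]=?,scc[2]=?,scc[3]=?,scc[4]=?,scc[5]=0)
step 4: low=(low[0]=0,low[1]=0,low[2]=0,low[3]=0,low[4]=?,low[5]=4); scc=(scc[0]=?,scc[1]=?,scc[2]=?,scc[3]=?,scc[4]=?,scc[5]=0)
step 5: low=(low[0]=0,low[1]=0,low[2]=0,low[3]=0,low[4]=?,low[5]=4); scc=(scc[0]=1,scc[1]=1,scc[2]=1,scc[3]=1,scc[4]=?,scc[5]=0)
step 6: low=(low[0]=0,low[1]=0,low[2]=0,low[3]=0,low[4]=5,low[5]=4); scc=(scc[0]=1,scc[1]=1,scc[2]=1,scc[3]=1,scc[4]=2,scc[5]=0)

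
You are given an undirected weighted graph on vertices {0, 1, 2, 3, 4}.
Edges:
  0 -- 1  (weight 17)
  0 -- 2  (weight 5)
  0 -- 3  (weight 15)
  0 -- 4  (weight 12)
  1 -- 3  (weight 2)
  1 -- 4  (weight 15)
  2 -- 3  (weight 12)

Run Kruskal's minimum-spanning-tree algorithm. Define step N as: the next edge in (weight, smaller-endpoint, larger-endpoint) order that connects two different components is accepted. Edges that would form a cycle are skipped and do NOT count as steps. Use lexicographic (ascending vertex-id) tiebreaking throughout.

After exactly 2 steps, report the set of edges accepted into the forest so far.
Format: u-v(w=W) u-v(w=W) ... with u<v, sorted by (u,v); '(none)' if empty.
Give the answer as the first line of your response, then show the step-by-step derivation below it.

0-2(w=5) 1-3(w=2)

step 1: add edge 1-3 (w=2); MST = {1-3(w=2)}
step 2: add edge 0-2 (w=5); MST = {0-2(w=5) 1-3(w=2)}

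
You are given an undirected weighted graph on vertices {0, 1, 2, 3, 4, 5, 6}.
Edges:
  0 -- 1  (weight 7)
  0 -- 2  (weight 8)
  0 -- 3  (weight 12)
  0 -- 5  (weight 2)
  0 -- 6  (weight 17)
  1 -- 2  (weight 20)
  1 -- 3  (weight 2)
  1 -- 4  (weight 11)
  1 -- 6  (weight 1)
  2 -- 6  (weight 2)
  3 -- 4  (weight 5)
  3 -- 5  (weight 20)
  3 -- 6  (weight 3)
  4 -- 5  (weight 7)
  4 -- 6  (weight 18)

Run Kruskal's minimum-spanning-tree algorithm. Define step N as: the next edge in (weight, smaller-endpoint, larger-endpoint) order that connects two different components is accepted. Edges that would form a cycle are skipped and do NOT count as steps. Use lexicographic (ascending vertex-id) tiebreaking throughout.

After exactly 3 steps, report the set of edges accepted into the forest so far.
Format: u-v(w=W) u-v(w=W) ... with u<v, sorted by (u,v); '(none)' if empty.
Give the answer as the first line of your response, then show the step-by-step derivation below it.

0-5(w=2) 1-3(w=2) 1-6(w=1)

step 1: add edge 1-6 (w=1); MST = {1-6(w=1)}
step 2: add edge 0-5 (w=2); MST = {0-5(w=2) 1-6(w=1)}
step 3: add edge 1-3 (w=2); MST = {0-5(w=2) 1-3(w=2) 1-6(w=1)}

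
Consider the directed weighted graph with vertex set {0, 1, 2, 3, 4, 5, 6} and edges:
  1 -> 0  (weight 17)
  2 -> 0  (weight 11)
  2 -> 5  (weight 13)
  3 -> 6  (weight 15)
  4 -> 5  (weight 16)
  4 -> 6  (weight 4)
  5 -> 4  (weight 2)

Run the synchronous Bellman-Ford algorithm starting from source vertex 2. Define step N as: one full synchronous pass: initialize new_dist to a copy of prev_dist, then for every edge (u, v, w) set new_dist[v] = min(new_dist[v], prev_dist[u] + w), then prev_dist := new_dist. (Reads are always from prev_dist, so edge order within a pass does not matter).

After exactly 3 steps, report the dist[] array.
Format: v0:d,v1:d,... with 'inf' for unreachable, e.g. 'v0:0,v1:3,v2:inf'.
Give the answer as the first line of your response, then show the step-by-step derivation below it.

v0:11,v1:inf,v2:0,v3:inf,v4:15,v5:13,v6:19

step 1: dist = v0:11,v1:inf,v2:0,v3:inf,v4:inf,v5:13,v6:inf
step 2: dist = v0:11,v1:inf,v2:0,v3:inf,v4:15,v5:13,v6:inf
step 3: dist = v0:11,v1:inf,v2:0,v3:inf,v4:15,v5:13,v6:19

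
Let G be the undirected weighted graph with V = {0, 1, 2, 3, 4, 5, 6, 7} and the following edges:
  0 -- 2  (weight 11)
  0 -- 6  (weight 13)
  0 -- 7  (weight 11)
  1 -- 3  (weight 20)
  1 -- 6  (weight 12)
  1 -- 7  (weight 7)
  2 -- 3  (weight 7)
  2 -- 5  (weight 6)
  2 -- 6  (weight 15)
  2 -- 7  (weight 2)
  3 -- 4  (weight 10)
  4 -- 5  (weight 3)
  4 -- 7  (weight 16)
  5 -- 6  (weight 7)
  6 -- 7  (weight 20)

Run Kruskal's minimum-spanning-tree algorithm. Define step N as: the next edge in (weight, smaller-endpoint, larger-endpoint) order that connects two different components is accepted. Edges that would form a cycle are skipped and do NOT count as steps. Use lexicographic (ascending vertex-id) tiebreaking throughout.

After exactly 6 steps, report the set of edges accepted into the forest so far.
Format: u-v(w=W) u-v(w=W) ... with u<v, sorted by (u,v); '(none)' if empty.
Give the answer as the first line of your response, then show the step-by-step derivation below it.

1-7(w=7) 2-3(w=7) 2-5(w=6) 2-7(w=2) 4-5(w=3) 5-6(w=7)

step 1: add edge 2-7 (w=2); MST = {2-7(w=2)}
step 2: add edge 4-5 (w=3); MST = {2-7(w=2) 4-5(w=3)}
step 3: add edge 2-5 (w=6); MST = {2-5(w=6) 2-7(w=2) 4-5(w=3)}
step 4: add edge 1-7 (w=7); MST = {1-7(w=7) 2-5(w=6) 2-7(w=2) 4-5(w=3)}
step 5: add edge 2-3 (w=7); MST = {1-7(w=7) 2-3(w=7) 2-5(w=6) 2-7(w=2) 4-5(w=3)}
step 6: add edge 5-6 (w=7); MST = {1-7(w=7) 2-3(w=7) 2-5(w=6) 2-7(w=2) 4-5(w=3) 5-6(w=7)}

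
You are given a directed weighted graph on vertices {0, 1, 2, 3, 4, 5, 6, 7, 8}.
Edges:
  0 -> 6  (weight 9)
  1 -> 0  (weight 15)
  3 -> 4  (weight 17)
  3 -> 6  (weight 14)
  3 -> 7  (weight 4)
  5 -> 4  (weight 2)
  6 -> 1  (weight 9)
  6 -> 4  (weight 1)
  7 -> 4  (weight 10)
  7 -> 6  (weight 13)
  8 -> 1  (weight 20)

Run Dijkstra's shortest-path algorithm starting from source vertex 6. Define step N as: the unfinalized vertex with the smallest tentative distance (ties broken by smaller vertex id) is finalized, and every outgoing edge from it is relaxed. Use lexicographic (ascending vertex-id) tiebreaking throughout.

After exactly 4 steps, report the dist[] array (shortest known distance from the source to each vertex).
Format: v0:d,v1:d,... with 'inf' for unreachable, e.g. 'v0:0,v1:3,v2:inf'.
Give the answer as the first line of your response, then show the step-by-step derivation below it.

v0:24,v1:9,v2:inf,v3:inf,v4:1,v5:inf,v6:0,v7:inf,v8:inf

step 1: dist = v0:inf,v1:9,v2:inf,v3:inf,v4:1,v5:inf,v6:0,v7:inf,v8:inf
step 2: dist = v0:inf,v1:9,v2:inf,v3:inf,v4:1,v5:inf,v6:0,v7:inf,v8:inf
step 3: dist = v0:24,v1:9,v2:inf,v3:inf,v4:1,v5:inf,v6:0,v7:inf,v8:inf
step 4: dist = v0:24,v1:9,v2:inf,v3:inf,v4:1,v5:inf,v6:0,v7:inf,v8:inf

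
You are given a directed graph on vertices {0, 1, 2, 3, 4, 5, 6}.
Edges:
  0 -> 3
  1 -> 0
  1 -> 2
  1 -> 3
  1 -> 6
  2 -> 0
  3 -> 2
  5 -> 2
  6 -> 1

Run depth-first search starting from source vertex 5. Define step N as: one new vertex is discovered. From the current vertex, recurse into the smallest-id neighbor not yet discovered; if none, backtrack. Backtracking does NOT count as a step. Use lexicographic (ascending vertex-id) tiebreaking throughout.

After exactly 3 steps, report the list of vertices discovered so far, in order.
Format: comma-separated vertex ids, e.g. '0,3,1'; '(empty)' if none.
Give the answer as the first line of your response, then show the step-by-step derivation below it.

5,2,0

step 1: discover 5; path=5; order=5
step 2: discover 2; path=5>2; order=5,2
step 3: discover 0; path=5>2>0; order=5,2,0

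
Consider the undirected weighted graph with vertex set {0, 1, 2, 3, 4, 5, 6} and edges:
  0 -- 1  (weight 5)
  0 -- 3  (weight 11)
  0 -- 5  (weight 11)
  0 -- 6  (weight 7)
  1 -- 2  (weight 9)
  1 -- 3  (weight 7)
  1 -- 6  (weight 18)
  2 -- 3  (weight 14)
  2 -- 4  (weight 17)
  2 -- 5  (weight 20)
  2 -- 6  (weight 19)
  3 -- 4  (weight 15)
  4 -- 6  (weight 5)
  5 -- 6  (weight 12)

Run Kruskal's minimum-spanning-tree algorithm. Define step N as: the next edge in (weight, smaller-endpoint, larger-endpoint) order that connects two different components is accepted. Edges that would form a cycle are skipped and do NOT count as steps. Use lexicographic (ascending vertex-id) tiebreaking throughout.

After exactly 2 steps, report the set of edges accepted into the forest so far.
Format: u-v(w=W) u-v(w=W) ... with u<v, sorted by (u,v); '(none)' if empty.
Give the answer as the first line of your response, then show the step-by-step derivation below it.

0-1(w=5) 4-6(w=5)

step 1: add edge 0-1 (w=5); MST = {0-1(w=5)}
step 2: add edge 4-6 (w=5); MST = {0-1(w=5) 4-6(w=5)}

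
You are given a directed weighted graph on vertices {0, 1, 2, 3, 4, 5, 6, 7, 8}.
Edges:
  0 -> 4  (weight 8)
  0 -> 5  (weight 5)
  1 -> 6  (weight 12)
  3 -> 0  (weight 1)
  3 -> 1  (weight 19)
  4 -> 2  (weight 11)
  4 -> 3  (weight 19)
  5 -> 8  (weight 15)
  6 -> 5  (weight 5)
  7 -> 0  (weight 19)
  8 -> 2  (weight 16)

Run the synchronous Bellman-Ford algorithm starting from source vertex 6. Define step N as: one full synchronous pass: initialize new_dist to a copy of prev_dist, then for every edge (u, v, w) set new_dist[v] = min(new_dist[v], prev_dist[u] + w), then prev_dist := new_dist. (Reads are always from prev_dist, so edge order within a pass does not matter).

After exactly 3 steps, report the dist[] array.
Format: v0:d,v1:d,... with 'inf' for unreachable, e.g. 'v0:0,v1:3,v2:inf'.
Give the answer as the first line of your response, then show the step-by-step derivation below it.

v0:inf,v1:inf,v2:36,v3:inf,v4:inf,v5:5,v6:0,v7:inf,v8:20

step 1: dist = v0:inf,v1:inf,v2:inf,v3:inf,v4:inf,v5:5,v6:0,v7:inf,v8:inf
step 2: dist = v0:inf,v1:inf,v2:inf,v3:inf,v4:inf,v5:5,v6:0,v7:inf,v8:20
step 3: dist = v0:inf,v1:inf,v2:36,v3:inf,v4:inf,v5:5,v6:0,v7:inf,v8:20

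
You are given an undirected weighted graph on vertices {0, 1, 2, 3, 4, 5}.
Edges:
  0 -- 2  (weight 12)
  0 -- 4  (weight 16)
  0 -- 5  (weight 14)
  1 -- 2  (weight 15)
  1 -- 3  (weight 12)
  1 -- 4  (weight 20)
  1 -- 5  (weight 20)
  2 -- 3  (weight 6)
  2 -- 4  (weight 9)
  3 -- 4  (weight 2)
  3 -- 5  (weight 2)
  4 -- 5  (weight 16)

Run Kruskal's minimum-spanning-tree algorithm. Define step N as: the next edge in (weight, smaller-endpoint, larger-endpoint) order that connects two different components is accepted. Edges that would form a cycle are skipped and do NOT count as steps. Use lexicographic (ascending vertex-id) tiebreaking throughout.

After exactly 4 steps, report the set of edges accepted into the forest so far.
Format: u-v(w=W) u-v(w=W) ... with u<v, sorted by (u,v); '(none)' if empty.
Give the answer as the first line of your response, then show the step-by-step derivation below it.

0-2(w=12) 2-3(w=6) 3-4(w=2) 3-5(w=2)

step 1: add edge 3-4 (w=2); MST = {3-4(w=2)}
step 2: add edge 3-5 (w=2); MST = {3-4(w=2) 3-5(w=2)}
step 3: add edge 2-3 (w=6); MST = {2-3(w=6) 3-4(w=2) 3-5(w=2)}
step 4: add edge 0-2 (w=12); MST = {0-2(w=12) 2-3(w=6) 3-4(w=2) 3-5(w=2)}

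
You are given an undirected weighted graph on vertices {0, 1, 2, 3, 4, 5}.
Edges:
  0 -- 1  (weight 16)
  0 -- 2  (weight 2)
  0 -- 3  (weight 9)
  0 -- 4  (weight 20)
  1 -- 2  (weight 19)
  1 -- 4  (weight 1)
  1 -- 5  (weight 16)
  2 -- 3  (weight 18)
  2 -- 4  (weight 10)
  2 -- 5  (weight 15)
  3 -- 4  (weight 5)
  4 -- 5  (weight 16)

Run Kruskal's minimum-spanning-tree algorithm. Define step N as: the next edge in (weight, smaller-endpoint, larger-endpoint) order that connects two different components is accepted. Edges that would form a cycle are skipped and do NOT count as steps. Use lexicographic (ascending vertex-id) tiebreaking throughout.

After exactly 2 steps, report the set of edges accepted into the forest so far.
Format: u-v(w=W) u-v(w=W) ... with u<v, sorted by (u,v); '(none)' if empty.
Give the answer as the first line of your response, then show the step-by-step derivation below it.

0-2(w=2) 1-4(w=1)

step 1: add edge 1-4 (w=1); MST = {1-4(w=1)}
step 2: add edge 0-2 (w=2); MST = {0-2(w=2) 1-4(w=1)}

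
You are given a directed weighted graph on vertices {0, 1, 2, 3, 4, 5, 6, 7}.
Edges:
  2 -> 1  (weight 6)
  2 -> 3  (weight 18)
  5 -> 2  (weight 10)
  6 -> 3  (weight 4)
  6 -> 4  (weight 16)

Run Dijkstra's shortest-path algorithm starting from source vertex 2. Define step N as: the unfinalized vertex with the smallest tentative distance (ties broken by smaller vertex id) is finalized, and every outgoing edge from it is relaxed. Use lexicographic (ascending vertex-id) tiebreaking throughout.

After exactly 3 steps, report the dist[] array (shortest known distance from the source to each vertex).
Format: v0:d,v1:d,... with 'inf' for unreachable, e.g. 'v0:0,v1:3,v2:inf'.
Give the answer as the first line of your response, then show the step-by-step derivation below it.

v0:inf,v1:6,v2:0,v3:18,v4:inf,v5:inf,v6:inf,v7:inf

step 1: dist = v0:inf,v1:6,v2:0,v3:18,v4:inf,v5:inf,v6:inf,v7:inf
step 2: dist = v0:inf,v1:6,v2:0,v3:18,v4:inf,v5:inf,v6:inf,v7:inf
step 3: dist = v0:inf,v1:6,v2:0,v3:18,v4:inf,v5:inf,v6:inf,v7:inf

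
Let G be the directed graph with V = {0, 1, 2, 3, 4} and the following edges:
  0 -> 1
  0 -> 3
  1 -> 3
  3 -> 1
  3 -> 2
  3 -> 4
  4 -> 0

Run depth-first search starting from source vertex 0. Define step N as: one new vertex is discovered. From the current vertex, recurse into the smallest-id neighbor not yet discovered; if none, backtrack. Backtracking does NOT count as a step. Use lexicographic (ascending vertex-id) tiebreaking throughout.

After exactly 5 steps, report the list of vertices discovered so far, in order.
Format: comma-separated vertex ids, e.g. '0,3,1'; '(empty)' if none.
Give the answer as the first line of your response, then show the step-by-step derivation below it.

0,1,3,2,4

step 1: discover 0; path=0; order=0
step 2: discover 1; path=0>1; order=0,1
step 3: discover 3; path=0>1>3; order=0,1,3
step 4: discover 2; path=0>1>3>2; order=0,1,3,2
step 5: discover 4; path=0>1>3>4; order=0,1,3,2,4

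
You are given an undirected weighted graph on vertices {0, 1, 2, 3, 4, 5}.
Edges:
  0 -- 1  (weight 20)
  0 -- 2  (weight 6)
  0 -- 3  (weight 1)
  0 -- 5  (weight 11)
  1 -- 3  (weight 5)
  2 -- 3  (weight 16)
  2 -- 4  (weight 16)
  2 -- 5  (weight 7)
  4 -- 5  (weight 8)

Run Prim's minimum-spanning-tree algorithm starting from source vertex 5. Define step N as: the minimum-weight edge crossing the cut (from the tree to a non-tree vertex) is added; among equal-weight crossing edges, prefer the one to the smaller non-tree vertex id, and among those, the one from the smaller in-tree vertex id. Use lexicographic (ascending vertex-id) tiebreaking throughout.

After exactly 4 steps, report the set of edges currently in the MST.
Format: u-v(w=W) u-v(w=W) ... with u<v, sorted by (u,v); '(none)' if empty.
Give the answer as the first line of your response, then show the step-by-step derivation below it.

0-2(w=6) 0-3(w=1) 1-3(w=5) 2-5(w=7)

step 1: add edge 2-5 (w=7); MST = {2-5(w=7)}
step 2: add edge 0-2 (w=6); MST = {0-2(w=6) 2-5(w=7)}
step 3: add edge 0-3 (w=1); MST = {0-2(w=6) 0-3(w=1) 2-5(w=7)}
step 4: add edge 1-3 (w=5); MST = {0-2(w=6) 0-3(w=1) 1-3(w=5) 2-5(w=7)}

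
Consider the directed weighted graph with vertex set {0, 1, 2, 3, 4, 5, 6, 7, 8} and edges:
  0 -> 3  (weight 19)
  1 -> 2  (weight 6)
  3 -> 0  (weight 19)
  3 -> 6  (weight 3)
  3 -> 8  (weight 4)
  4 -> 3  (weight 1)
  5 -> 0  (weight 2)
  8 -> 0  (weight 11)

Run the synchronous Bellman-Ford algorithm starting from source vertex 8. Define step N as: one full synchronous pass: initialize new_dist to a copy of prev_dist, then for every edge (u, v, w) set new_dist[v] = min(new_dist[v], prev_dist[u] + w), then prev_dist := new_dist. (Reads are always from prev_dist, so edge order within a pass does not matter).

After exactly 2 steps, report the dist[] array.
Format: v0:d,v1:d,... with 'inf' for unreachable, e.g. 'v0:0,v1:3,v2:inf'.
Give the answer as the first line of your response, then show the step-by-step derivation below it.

v0:11,v1:inf,v2:inf,v3:30,v4:inf,v5:inf,v6:inf,v7:inf,v8:0

step 1: dist = v0:11,v1:inf,v2:inf,v3:inf,v4:inf,v5:inf,v6:inf,v7:inf,v8:0
step 2: dist = v0:11,v1:inf,v2:inf,v3:30,v4:inf,v5:inf,v6:inf,v7:inf,v8:0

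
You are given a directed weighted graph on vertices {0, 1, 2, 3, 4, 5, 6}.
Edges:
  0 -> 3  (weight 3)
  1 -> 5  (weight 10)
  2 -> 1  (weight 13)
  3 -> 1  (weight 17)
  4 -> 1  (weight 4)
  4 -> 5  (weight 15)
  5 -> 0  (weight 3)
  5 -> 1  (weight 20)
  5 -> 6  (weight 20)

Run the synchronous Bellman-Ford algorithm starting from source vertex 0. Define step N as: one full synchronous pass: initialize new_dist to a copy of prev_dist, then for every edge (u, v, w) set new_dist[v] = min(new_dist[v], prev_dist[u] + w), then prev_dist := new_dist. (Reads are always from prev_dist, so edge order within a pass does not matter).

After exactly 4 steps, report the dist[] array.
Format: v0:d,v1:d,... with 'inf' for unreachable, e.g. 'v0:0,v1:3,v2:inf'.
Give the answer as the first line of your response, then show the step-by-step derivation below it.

v0:0,v1:20,v2:inf,v3:3,v4:inf,v5:30,v6:50

step 1: dist = v0:0,v1:inf,v2:inf,v3:3,v4:inf,v5:inf,v6:inf
step 2: dist = v0:0,v1:20,v2:inf,v3:3,v4:inf,v5:inf,v6:inf
step 3: dist = v0:0,v1:20,v2:inf,v3:3,v4:inf,v5:30,v6:inf
step 4: dist = v0:0,v1:20,v2:inf,v3:3,v4:inf,v5:30,v6:50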